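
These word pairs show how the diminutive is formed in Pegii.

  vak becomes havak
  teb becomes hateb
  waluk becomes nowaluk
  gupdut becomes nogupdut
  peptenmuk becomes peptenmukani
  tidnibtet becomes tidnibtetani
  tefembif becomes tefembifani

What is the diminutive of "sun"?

"sun" has 1 vowel. The stems with 1 vowel (vak → havak, teb → hateb) add the prefix ha-.
The other patterns: stems with 2 vowels add the prefix no-; stems with 3 vowels add -ani.
So sun → hasun.

hasun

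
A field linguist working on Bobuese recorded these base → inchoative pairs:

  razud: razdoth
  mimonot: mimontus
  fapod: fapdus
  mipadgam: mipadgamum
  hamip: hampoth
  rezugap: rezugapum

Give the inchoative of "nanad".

nanadum

"nanad" has last vowel 'a'. The stems whose last vowel is 'a' (mipadgam → mipadgamum, rezugap → rezugapum) add -um.
The other patterns: stems whose last vowel is 'o' delete the last vowel and add -us; stems whose last vowel is 'i' or 'u' delete the last vowel and add -oth.
So nanad → nanadum.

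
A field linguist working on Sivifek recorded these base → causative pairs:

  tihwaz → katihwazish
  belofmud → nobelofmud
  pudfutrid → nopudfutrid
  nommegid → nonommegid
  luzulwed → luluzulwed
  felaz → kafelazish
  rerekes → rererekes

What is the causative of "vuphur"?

novuphur

luzulwed and belofmud both end in -d yet inflect differently (luluzulwed, nobelofmud), so the final letter is not what conditions the rule; the last vowel is.
"vuphur" has last vowel 'u'. The one such stem in the data (belofmud → nobelofmud) adds the prefix no-, so the same rule applies.
So vuphur → novuphur.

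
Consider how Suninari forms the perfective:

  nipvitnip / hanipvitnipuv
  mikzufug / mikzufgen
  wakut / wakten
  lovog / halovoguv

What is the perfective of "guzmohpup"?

"guzmohpup" has last vowel 'u'. The stems whose last vowel is 'u' (mikzufug → mikzufgen, wakut → wakten) delete the last vowel and add -en.
The other pattern: stems whose last vowel is 'i' or 'o' add ha- … -uv around the stem.
So guzmohpup → guzmohppen.

guzmohppen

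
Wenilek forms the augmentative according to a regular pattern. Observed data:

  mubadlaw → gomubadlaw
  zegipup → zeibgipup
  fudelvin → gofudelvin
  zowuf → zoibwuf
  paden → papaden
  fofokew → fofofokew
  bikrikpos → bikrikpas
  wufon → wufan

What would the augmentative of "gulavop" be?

gulavap

"gulavop" has last vowel 'o'. The stems whose last vowel is 'o' (wufon → wufan, bikrikpos → bikrikpas) change the last vowel to 'a'.
So gulavop → gulavap.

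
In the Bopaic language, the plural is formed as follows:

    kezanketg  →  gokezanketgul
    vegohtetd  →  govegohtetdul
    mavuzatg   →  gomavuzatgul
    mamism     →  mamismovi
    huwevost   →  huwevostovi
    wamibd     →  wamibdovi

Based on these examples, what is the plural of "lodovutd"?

golodovutdul

vegohtetd and wamibd both end in -d yet inflect differently (govegohtetdul, wamibdovi), so the final letter is not what conditions the rule; the second-to-last letter is.
"lodovutd" has second-to-last letter 't'. The stems whose second-to-last letter is 't' (kezanketg → gokezanketgul, vegohtetd → govegohtetdul, mavuzatg → gomavuzatgul) add go- … -ul around the stem.
The other pattern: stems whose second-to-last letter is 'b' or 's' add -ovi.
So lodovutd → golodovutdul.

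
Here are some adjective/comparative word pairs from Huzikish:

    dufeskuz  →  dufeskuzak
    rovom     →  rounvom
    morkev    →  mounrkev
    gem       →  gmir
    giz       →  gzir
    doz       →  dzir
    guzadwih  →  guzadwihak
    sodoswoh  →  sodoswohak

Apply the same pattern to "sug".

sgir

gem and rovom both end in -m yet inflect differently (gmir, rounvom), so the final letter is not what conditions the rule; the number of vowels is.
"sug" has 1 vowel. The stems with 1 vowel (giz → gzir, gem → gmir, doz → dzir) delete the last vowel and add -ir.
The other patterns: stems with 2 vowels insert -un- after the first vowel; stems with 3 vowels add -ak.
So sug → sgir.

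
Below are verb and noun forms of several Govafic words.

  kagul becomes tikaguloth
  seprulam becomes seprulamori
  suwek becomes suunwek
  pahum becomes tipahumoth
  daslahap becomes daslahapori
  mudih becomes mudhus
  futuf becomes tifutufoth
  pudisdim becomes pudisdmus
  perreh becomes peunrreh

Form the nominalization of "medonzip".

perreh and mudih both end in -h yet inflect differently (peunrreh, mudhus), so the final letter is not what conditions the rule; the last vowel is.
"medonzip" has last vowel 'i'. The stems whose last vowel is 'i' (pudisdim → pudisdmus, mudih → mudhus) delete the last vowel and add -us.
The other patterns: stems whose last vowel is 'e' insert -un- after the first vowel; stems whose last vowel is 'a' add -ori; stems whose last vowel is 'u' add ti- … -oth around the stem.
So medonzip → medonzpus.

medonzpus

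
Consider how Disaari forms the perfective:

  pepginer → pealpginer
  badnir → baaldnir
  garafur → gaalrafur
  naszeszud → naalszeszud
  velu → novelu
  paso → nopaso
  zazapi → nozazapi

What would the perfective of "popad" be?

poalpad

garafur and velu both have last vowel 'u' yet inflect differently (gaalrafur, novelu), so the last vowel is not what conditions the rule; whether the stem ends in a vowel or a consonant is.
"popad" ends in a consonant. The stems ending in a consonant (pepginer → pealpginer, badnir → baaldnir, garafur → gaalrafur) insert -al- after the first vowel.
So popad → poalpad.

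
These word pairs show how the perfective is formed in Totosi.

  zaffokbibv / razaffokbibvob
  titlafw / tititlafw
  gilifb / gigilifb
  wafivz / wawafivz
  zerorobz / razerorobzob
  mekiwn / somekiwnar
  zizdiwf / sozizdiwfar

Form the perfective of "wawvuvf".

zerorobz and wafivz both end in -z yet inflect differently (razerorobzob, wawafivz), so the final letter is not what conditions the rule; the second-to-last letter is.
"wawvuvf" has second-to-last letter 'v'. The one such stem in the data (wafivz → wawafivz) repeats the first consonant+vowel as a prefix (as do gilifb, titlafw), so the same rule applies.
The other patterns: stems whose second-to-last letter is 'b' add ra- … -ob around the stem; stems whose second-to-last letter is 'w' add so- … -ar around the stem.
So wawvuvf → wawawvuvf.

wawawvuvf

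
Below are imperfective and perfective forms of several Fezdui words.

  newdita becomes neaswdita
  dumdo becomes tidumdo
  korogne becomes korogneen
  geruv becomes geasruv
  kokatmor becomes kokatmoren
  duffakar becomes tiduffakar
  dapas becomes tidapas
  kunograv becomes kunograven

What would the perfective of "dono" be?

tidono

duffakar and kokatmor both end in -r yet inflect differently (tiduffakar, kokatmoren), so the final letter is not what conditions the rule; the first letter is.
"dono" begins with d-. The stems beginning with d- (dapas → tidapas, duffakar → tiduffakar, dumdo → tidumdo) add the prefix ti-.
So dono → tidono.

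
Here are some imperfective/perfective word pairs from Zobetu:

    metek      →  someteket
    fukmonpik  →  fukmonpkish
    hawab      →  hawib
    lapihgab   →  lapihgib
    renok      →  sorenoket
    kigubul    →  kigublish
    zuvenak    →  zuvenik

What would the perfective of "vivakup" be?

zuvenak and fukmonpik both end in -k yet inflect differently (zuvenik, fukmonpkish), so the final letter is not what conditions the rule; the last vowel is.
"vivakup" has last vowel 'u'. The one such stem in the data (kigubul → kigublish) deletes the last vowel and adds -ish (as does fukmonpik), so the same rule applies.
So vivakup → vivakpish.

vivakpish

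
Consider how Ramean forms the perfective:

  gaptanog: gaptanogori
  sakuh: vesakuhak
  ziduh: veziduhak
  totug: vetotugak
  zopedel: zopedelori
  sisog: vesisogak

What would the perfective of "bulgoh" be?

vebulgohak

sisog and gaptanog both end in -g yet inflect differently (vesisogak, gaptanogori), so the final letter is not what conditions the rule; the number of vowels is.
"bulgoh" has 2 vowels. The stems with 2 vowels (sakuh → vesakuhak, sisog → vesisogak, totug → vetotugak) add ve- … -ak around the stem.
So bulgoh → vebulgohak.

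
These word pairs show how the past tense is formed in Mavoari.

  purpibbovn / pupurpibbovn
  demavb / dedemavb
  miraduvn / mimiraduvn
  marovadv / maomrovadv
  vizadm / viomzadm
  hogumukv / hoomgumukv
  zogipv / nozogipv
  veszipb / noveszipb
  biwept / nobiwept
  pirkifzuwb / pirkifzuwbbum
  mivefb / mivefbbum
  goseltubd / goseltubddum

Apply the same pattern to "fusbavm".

"fusbavm" has second-to-last letter 'v'. The stems whose second-to-last letter is 'v' (purpibbovn → pupurpibbovn, demavb → dedemavb, miraduvn → mimiraduvn) repeat the first consonant+vowel as a prefix.
So fusbavm → fufusbavm.

fufusbavm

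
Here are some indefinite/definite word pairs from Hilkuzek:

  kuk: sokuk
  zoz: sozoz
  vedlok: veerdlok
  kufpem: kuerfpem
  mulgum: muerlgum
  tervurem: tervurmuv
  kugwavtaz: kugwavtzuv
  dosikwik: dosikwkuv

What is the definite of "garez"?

gaerrez

"garez" has 2 vowels. The stems with 2 vowels (vedlok → veerdlok, kufpem → kuerfpem, mulgum → muerlgum) insert -er- after the first vowel.
So garez → gaerrez.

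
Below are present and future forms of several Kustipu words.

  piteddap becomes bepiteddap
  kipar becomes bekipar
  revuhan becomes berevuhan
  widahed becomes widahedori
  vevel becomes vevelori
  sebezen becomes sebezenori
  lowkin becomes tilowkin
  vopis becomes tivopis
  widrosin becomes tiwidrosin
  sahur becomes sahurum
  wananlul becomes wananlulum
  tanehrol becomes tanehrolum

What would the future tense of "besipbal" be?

revuhan and sebezen both end in -n yet inflect differently (berevuhan, sebezenori), so the final letter is not what conditions the rule; the last vowel is.
"besipbal" has last vowel 'a'. The stems whose last vowel is 'a' (piteddap → bepiteddap, kipar → bekipar, revuhan → berevuhan) add the prefix be-.
The other patterns: stems whose last vowel is 'e' add -ori; stems whose last vowel is 'i' add the prefix ti-; stems whose last vowel is 'o' or 'u' add -um.
So besipbal → bebesipbal.

bebesipbal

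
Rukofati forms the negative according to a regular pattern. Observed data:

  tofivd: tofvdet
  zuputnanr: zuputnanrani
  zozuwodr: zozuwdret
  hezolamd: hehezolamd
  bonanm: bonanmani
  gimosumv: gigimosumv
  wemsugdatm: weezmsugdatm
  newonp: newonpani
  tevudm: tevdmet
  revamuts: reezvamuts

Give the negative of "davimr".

dadavimr

bonanm and wemsugdatm both end in -m yet inflect differently (bonanmani, weezmsugdatm), so the final letter is not what conditions the rule; the second-to-last letter is.
"davimr" has second-to-last letter 'm'. The stems whose second-to-last letter is 'm' (hezolamd → hehezolamd, gimosumv → gigimosumv) repeat the first consonant+vowel as a prefix.
So davimr → dadavimr.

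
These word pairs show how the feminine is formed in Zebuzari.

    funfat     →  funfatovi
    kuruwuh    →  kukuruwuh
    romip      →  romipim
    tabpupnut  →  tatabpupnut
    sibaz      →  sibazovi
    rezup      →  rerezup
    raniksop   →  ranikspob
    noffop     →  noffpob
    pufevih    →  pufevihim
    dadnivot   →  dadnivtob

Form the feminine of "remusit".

remusitim

"remusit" has last vowel 'i'. The stems whose last vowel is 'i' (romip → romipim, pufevih → pufevihim) add -im.
So remusit → remusitim.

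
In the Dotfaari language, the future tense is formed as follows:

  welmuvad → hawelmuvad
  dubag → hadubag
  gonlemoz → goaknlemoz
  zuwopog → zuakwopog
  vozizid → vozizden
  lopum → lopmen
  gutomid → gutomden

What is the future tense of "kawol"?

dubag and zuwopog both end in -g yet inflect differently (hadubag, zuakwopog), so the final letter is not what conditions the rule; the last vowel is.
"kawol" has last vowel 'o'. The stems whose last vowel is 'o' (gonlemoz → goaknlemoz, zuwopog → zuakwopog) insert -ak- after the first vowel.
The other patterns: stems whose last vowel is 'a' add the prefix ha-; stems whose last vowel is 'i' or 'u' delete the last vowel and add -en.
So kawol → kaakwol.

kaakwol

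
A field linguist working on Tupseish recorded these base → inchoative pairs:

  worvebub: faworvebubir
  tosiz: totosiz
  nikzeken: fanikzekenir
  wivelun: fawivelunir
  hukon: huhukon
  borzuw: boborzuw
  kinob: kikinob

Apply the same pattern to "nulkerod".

worvebub and kinob both end in -b yet inflect differently (faworvebubir, kikinob), so the final letter is not what conditions the rule; the number of vowels is.
"nulkerod" has 3 vowels. The stems with 3 vowels (wivelun → fawivelunir, nikzeken → fanikzekenir, worvebub → faworvebubir) add fa- … -ir around the stem.
The other pattern: stems with 2 vowels repeat the first consonant+vowel as a prefix.
So nulkerod → fanulkerodir.

fanulkerodir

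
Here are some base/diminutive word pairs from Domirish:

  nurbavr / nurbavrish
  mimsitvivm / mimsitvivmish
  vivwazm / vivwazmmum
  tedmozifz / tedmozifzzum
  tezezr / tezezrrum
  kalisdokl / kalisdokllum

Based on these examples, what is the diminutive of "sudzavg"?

sudzavgish

"sudzavg" has second-to-last letter 'v'. The stems whose second-to-last letter is 'v' (nurbavr → nurbavrish, mimsitvivm → mimsitvivmish) add -ish.
So sudzavg → sudzavgish.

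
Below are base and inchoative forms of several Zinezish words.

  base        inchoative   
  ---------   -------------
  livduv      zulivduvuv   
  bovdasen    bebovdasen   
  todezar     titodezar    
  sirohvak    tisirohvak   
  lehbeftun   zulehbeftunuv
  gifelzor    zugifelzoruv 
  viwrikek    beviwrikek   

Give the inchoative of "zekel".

bezekel

sirohvak and viwrikek both end in -k yet inflect differently (tisirohvak, beviwrikek), so the final letter is not what conditions the rule; the last vowel is.
"zekel" has last vowel 'e'. The stems whose last vowel is 'e' (bovdasen → bebovdasen, viwrikek → beviwrikek) add the prefix be-.
The other patterns: stems whose last vowel is 'a' add the prefix ti-; stems whose last vowel is 'o' or 'u' add zu- … -uv around the stem.
So zekel → bezekel.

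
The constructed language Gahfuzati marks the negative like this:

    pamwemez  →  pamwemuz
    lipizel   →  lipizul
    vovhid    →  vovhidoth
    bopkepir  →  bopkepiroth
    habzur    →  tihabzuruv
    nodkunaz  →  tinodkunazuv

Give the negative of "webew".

webuw

"webew" has last vowel 'e'. The stems whose last vowel is 'e' (pamwemez → pamwemuz, lipizel → lipizul) change the last vowel to 'u'.
So webew → webuw.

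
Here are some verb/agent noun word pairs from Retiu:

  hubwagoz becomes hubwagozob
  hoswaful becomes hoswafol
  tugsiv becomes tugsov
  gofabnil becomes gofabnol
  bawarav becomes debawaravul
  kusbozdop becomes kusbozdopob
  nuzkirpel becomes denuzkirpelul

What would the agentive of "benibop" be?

bawarav and tugsiv both end in -v yet inflect differently (debawaravul, tugsov), so the final letter is not what conditions the rule; the last vowel is.
"benibop" has last vowel 'o'. The stems whose last vowel is 'o' (hubwagoz → hubwagozob, kusbozdop → kusbozdopob) add -ob.
The other patterns: stems whose last vowel is 'a' or 'e' add de- … -ul around the stem; stems whose last vowel is 'i' or 'u' change the last vowel to 'o'.
So benibop → benibopob.

benibopob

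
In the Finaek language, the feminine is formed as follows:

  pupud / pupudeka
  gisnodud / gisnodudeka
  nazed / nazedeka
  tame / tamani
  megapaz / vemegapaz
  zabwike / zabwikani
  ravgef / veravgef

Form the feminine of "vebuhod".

nazed and tame both have last vowel 'e' yet inflect differently (nazedeka, tamani), so the last vowel is not what conditions the rule; the final letter is.
"vebuhod" ends in -d. The stems ending in -d (nazed → nazedeka, pupud → pupudeka, gisnodud → gisnodudeka) add -eka.
So vebuhod → vebuhodeka.

vebuhodeka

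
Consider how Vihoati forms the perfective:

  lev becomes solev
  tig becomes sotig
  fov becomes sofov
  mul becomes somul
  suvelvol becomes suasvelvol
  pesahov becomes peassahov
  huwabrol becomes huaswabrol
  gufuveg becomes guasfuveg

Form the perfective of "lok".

mul and suvelvol both end in -l yet inflect differently (somul, suasvelvol), so the final letter is not what conditions the rule; the number of vowels is.
"lok" has 1 vowel. The stems with 1 vowel (lev → solev, tig → sotig, fov → sofov) add the prefix so-.
So lok → solok.

solok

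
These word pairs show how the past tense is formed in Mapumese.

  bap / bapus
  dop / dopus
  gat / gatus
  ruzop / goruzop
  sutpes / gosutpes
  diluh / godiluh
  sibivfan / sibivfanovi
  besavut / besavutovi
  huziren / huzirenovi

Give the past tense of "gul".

bap and ruzop both end in -p yet inflect differently (bapus, goruzop), so the final letter is not what conditions the rule; the number of vowels is.
"gul" has 1 vowel. The stems with 1 vowel (bap → bapus, dop → dopus, gat → gatus) add -us.
So gul → gulus.

gulus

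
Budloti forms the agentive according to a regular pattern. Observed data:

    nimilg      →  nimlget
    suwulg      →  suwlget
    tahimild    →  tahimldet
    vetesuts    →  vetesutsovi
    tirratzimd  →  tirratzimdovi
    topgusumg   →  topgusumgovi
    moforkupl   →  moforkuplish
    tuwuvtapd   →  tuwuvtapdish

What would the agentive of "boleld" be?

tahimild and tirratzimd both end in -d yet inflect differently (tahimldet, tirratzimdovi), so the final letter is not what conditions the rule; the second-to-last letter is.
"boleld" has second-to-last letter 'l'. The stems whose second-to-last letter is 'l' (nimilg → nimlget, suwulg → suwlget, tahimild → tahimldet) delete the last vowel and add -et.
The other patterns: stems whose second-to-last letter is 'm' or 't' add -ovi; stems whose second-to-last letter is 'p' add -ish.
So boleld → bolldet.

bolldet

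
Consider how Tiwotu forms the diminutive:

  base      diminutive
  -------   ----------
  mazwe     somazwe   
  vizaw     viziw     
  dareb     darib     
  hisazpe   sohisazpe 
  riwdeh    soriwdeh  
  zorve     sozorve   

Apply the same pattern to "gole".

sogole

zorve and dareb both have last vowel 'e' yet inflect differently (sozorve, darib), so the last vowel is not what conditions the rule; the final letter is.
"gole" ends in -e. The stems ending in -e (zorve → sozorve, mazwe → somazwe, hisazpe → sohisazpe) add the prefix so-.
The other pattern: stems ending in -b or -w change the last vowel to 'i'.
So gole → sogole.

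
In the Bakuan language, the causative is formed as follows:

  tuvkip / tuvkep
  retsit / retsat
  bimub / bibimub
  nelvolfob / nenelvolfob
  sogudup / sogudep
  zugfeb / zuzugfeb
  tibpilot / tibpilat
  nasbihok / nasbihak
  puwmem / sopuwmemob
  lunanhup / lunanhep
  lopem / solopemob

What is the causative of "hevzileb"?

sogudup and bimub both have last vowel 'u' yet inflect differently (sogudep, bibimub), so the last vowel is not what conditions the rule; the final letter is.
"hevzileb" ends in -b. The stems ending in -b (bimub → bibimub, zugfeb → zuzugfeb, nelvolfob → nenelvolfob) repeat the first consonant+vowel as a prefix.
The other patterns: stems ending in -m add so- … -ob around the stem; stems ending in -p change the last vowel to 'e'; stems ending in -k or -t change the last vowel to 'a'.
So hevzileb → hehevzileb.

hehevzileb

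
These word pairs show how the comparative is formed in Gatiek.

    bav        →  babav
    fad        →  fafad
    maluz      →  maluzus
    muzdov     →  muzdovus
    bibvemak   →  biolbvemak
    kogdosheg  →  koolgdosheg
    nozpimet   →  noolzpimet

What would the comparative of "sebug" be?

sebugus

bav and muzdov both end in -v yet inflect differently (babav, muzdovus), so the final letter is not what conditions the rule; the number of vowels is.
"sebug" has 2 vowels. The stems with 2 vowels (maluz → maluzus, muzdov → muzdovus) add -us.
So sebug → sebugus.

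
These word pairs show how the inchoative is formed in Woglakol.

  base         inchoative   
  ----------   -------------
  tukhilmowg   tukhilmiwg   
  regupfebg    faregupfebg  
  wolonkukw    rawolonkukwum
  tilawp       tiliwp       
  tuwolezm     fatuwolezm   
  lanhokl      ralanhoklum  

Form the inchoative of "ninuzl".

faninuzl

tukhilmowg and regupfebg both end in -g yet inflect differently (tukhilmiwg, faregupfebg), so the final letter is not what conditions the rule; the second-to-last letter is.
"ninuzl" has second-to-last letter 'z'. The one such stem in the data (tuwolezm → fatuwolezm) adds the prefix fa-, so the same rule applies.
So ninuzl → faninuzl.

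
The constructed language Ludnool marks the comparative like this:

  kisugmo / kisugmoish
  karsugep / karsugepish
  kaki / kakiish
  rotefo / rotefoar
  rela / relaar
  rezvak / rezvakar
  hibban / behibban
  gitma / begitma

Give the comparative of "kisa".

kisugmo and rotefo both end in -o yet inflect differently (kisugmoish, rotefoar), so the final letter is not what conditions the rule; the first letter is.
"kisa" begins with k-. The stems beginning with k- (kisugmo → kisugmoish, karsugep → karsugepish, kaki → kakiish) add -ish.
The other patterns: stems beginning with r- add -ar; stems beginning with g- or h- add the prefix be-.
So kisa → kisaish.

kisaish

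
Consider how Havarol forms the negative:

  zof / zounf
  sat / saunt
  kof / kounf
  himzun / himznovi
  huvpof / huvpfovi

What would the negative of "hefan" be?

hefnovi

zof and huvpof both end in -f yet inflect differently (zounf, huvpfovi), so the final letter is not what conditions the rule; the number of vowels is.
"hefan" has 2 vowels. The stems with 2 vowels (himzun → himznovi, huvpof → huvpfovi) delete the last vowel and add -ovi.
So hefan → hefnovi.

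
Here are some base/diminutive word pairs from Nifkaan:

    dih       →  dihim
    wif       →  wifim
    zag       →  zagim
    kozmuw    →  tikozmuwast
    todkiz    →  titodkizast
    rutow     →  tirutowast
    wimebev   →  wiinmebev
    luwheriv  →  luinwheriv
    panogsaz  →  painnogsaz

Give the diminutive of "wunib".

tiwunibast

todkiz and panogsaz both end in -z yet inflect differently (titodkizast, painnogsaz), so the final letter is not what conditions the rule; the number of vowels is.
"wunib" has 2 vowels. The stems with 2 vowels (kozmuw → tikozmuwast, todkiz → titodkizast, rutow → tirutowast) add ti- … -ast around the stem.
So wunib → tiwunibast.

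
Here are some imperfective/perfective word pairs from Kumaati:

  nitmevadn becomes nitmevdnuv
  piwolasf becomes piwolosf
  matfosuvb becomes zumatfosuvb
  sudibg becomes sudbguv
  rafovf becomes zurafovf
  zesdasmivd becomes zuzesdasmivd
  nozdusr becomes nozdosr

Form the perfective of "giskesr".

rafovf and piwolasf both end in -f yet inflect differently (zurafovf, piwolosf), so the final letter is not what conditions the rule; the second-to-last letter is.
"giskesr" has second-to-last letter 's'. The stems whose second-to-last letter is 's' (piwolasf → piwolosf, nozdusr → nozdosr) change the last vowel to 'o'.
So giskesr → giskosr.

giskosr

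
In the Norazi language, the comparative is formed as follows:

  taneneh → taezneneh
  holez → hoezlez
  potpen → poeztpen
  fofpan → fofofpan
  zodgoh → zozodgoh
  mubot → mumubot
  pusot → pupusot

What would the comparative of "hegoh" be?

hehegoh

taneneh and zodgoh both end in -h yet inflect differently (taezneneh, zozodgoh), so the final letter is not what conditions the rule; the last vowel is.
"hegoh" has last vowel 'o'. The stems whose last vowel is 'o' (pusot → pupusot, mubot → mumubot, zodgoh → zozodgoh) repeat the first consonant+vowel as a prefix.
The other pattern: stems whose last vowel is 'e' insert -ez- after the first vowel.
So hegoh → hehegoh.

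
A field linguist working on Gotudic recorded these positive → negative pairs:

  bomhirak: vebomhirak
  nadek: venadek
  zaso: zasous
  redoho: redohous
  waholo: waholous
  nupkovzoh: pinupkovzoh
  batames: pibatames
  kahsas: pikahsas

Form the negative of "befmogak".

vebefmogak

"befmogak" ends in -k. The stems ending in -k (bomhirak → vebomhirak, nadek → venadek) add the prefix ve-.
So befmogak → vebefmogak.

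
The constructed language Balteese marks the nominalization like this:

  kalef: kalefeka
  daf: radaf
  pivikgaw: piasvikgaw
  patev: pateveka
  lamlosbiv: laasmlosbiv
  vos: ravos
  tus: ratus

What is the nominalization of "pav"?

daf and kalef both end in -f yet inflect differently (radaf, kalefeka), so the final letter is not what conditions the rule; the number of vowels is.
"pav" has 1 vowel. The stems with 1 vowel (vos → ravos, daf → radaf, tus → ratus) add the prefix ra-.
The other patterns: stems with 2 vowels add -eka; stems with 3 vowels insert -as- after the first vowel.
So pav → rapav.

rapav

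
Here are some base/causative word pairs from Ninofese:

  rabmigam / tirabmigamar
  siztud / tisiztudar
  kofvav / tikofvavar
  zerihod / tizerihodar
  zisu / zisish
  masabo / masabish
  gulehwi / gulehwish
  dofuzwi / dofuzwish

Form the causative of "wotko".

"wotko" ends in a vowel. The stems ending in a vowel (zisu → zisish, masabo → masabish, gulehwi → gulehwish) drop the final letter and add -ish.
So wotko → wotkish.

wotkish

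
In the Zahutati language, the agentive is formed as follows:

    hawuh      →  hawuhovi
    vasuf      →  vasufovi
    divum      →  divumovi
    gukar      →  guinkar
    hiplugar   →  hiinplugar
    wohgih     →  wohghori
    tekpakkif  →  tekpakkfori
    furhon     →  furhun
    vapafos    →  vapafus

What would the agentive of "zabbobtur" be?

zabbobturovi

"zabbobtur" has last vowel 'u'. The stems whose last vowel is 'u' (hawuh → hawuhovi, vasuf → vasufovi, divum → divumovi) add -ovi.
The other patterns: stems whose last vowel is 'a' insert -in- after the first vowel; stems whose last vowel is 'i' delete the last vowel and add -ori; stems whose last vowel is 'o' change the last vowel to 'u'.
So zabbobtur → zabbobturovi.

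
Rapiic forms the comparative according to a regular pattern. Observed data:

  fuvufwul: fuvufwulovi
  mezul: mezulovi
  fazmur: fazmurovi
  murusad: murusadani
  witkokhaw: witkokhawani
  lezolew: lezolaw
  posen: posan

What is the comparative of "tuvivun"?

tuvivunovi

witkokhaw and lezolew both end in -w yet inflect differently (witkokhawani, lezolaw), so the final letter is not what conditions the rule; the last vowel is.
"tuvivun" has last vowel 'u'. The stems whose last vowel is 'u' (fuvufwul → fuvufwulovi, mezul → mezulovi, fazmur → fazmurovi) add -ovi.
The other patterns: stems whose last vowel is 'a' add -ani; stems whose last vowel is 'e' change the last vowel to 'a'.
So tuvivun → tuvivunovi.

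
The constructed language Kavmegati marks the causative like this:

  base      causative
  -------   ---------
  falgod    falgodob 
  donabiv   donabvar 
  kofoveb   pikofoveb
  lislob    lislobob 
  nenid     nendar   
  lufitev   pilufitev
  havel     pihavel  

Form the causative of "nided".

pinided

lislob and kofoveb both end in -b yet inflect differently (lislobob, pikofoveb), so the final letter is not what conditions the rule; the last vowel is.
"nided" has last vowel 'e'. The stems whose last vowel is 'e' (havel → pihavel, lufitev → pilufitev, kofoveb → pikofoveb) add the prefix pi-.
The other patterns: stems whose last vowel is 'o' add -ob; stems whose last vowel is 'i' delete the last vowel and add -ar.
So nided → pinided.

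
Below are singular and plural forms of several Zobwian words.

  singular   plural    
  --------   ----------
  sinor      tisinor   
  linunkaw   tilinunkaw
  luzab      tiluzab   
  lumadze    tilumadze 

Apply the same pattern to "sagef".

tisagef

Every pair shown (sinor → tisinor, linunkaw → tilinunkaw, luzab → tiluzab, …) follows the same rule: add the prefix ti-.
So sagef → tisagef.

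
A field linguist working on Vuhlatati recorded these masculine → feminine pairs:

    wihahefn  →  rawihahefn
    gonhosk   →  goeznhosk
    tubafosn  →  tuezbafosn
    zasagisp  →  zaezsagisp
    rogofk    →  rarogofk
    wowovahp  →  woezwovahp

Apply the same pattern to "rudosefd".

rarudosefd

wihahefn and tubafosn both end in -n yet inflect differently (rawihahefn, tuezbafosn), so the final letter is not what conditions the rule; the second-to-last letter is.
"rudosefd" has second-to-last letter 'f'. The stems whose second-to-last letter is 'f' (rogofk → rarogofk, wihahefn → rawihahefn) add the prefix ra-.
The other pattern: stems whose second-to-last letter is 'h' or 's' insert -ez- after the first vowel.
So rudosefd → rarudosefd.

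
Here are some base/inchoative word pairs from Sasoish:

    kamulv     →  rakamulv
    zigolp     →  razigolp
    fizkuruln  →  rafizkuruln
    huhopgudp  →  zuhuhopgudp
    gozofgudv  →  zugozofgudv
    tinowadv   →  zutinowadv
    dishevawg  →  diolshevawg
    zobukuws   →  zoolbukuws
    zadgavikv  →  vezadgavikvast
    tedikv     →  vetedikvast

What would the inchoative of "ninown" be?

niolnown

"ninown" has second-to-last letter 'w'. The stems whose second-to-last letter is 'w' (dishevawg → diolshevawg, zobukuws → zoolbukuws) insert -ol- after the first vowel.
The other patterns: stems whose second-to-last letter is 'l' add the prefix ra-; stems whose second-to-last letter is 'd' add the prefix zu-; stems whose second-to-last letter is 'k' add ve- … -ast around the stem.
So ninown → niolnown.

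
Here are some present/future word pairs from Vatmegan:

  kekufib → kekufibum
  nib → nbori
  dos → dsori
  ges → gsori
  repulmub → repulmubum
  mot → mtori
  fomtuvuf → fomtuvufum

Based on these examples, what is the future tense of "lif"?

lfori

kekufib and nib both end in -b yet inflect differently (kekufibum, nbori), so the final letter is not what conditions the rule; the number of vowels is.
"lif" has 1 vowel. The stems with 1 vowel (ges → gsori, nib → nbori, mot → mtori) delete the last vowel and add -ori.
So lif → lfori.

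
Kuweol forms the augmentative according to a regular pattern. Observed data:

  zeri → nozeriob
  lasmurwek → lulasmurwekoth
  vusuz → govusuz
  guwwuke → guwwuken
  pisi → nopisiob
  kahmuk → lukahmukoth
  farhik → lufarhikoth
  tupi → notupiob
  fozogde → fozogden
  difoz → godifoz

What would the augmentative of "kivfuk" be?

fozogde and lasmurwek both have last vowel 'e' yet inflect differently (fozogden, lulasmurwekoth), so the last vowel is not what conditions the rule; the final letter is.
"kivfuk" ends in -k. The stems ending in -k (lasmurwek → lulasmurwekoth, farhik → lufarhikoth, kahmuk → lukahmukoth) add lu- … -oth around the stem.
The other patterns: stems ending in -e drop the final letter and add -en; stems ending in -z add the prefix go-; stems ending in -i add no- … -ob around the stem.
So kivfuk → lukivfukoth.

lukivfukoth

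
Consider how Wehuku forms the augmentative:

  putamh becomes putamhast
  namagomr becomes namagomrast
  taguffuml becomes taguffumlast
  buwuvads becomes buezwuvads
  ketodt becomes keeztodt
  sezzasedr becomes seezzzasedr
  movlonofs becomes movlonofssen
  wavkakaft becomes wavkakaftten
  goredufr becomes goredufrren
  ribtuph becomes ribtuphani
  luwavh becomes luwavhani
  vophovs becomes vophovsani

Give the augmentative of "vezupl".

vezuplani

"vezupl" has second-to-last letter 'p'. The one such stem in the data (ribtuph → ribtuphani) adds -ani, so the same rule applies.
The other patterns: stems whose second-to-last letter is 'm' add -ast; stems whose second-to-last letter is 'd' insert -ez- after the first vowel; stems whose second-to-last letter is 'f' double the final consonant and add -en.
So vezupl → vezuplani.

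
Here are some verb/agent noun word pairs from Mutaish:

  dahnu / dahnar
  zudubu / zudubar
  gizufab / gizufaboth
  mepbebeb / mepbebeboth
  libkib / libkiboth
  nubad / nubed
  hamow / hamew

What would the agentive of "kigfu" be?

gizufab and nubad both have last vowel 'a' yet inflect differently (gizufaboth, nubed), so the last vowel is not what conditions the rule; the final letter is.
"kigfu" ends in -u. The stems ending in -u (dahnu → dahnar, zudubu → zudubar) drop the final letter and add -ar.
The other patterns: stems ending in -b add -oth; stems ending in -d or -w change the last vowel to 'e'.
So kigfu → kigfar.

kigfar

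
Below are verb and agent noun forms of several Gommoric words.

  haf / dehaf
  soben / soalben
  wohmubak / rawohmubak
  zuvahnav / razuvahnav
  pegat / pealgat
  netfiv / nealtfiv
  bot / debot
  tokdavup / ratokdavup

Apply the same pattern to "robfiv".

bot and pegat both end in -t yet inflect differently (debot, pealgat), so the final letter is not what conditions the rule; the number of vowels is.
"robfiv" has 2 vowels. The stems with 2 vowels (soben → soalben, netfiv → nealtfiv, pegat → pealgat) insert -al- after the first vowel.
So robfiv → roalbfiv.

roalbfiv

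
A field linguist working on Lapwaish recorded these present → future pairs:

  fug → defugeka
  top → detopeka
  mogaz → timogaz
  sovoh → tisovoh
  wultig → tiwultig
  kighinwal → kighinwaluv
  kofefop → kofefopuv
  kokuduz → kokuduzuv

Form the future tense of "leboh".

tileboh

fug and wultig both end in -g yet inflect differently (defugeka, tiwultig), so the final letter is not what conditions the rule; the number of vowels is.
"leboh" has 2 vowels. The stems with 2 vowels (mogaz → timogaz, sovoh → tisovoh, wultig → tiwultig) add the prefix ti-.
The other patterns: stems with 1 vowel add de- … -eka around the stem; stems with 3 vowels add -uv.
So leboh → tileboh.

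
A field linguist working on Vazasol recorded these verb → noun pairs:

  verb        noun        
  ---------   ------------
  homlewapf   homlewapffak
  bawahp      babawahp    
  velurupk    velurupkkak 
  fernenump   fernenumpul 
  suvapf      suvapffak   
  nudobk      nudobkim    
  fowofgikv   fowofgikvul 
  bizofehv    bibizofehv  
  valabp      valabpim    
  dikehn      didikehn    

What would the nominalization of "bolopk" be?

nudobk and velurupk both end in -k yet inflect differently (nudobkim, velurupkkak), so the final letter is not what conditions the rule; the second-to-last letter is.
"bolopk" has second-to-last letter 'p'. The stems whose second-to-last letter is 'p' (velurupk → velurupkkak, suvapf → suvapffak, homlewapf → homlewapffak) double the final consonant and add -ak.
So bolopk → bolopkkak.

bolopkkak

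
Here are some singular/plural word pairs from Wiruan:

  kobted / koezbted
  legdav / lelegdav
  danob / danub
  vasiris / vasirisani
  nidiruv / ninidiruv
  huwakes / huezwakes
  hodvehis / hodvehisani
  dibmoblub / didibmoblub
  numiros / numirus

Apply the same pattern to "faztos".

vasiris and huwakes both end in -s yet inflect differently (vasirisani, huezwakes), so the final letter is not what conditions the rule; the last vowel is.
"faztos" has last vowel 'o'. The stems whose last vowel is 'o' (numiros → numirus, danob → danub) change the last vowel to 'u'.
So faztos → faztus.

faztus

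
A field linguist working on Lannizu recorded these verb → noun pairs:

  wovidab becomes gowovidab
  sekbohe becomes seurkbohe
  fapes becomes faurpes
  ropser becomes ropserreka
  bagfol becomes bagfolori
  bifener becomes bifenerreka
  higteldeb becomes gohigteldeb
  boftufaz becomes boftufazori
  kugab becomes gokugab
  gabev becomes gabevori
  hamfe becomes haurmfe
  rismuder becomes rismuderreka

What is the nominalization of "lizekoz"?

ropser and higteldeb both have last vowel 'e' yet inflect differently (ropserreka, gohigteldeb), so the last vowel is not what conditions the rule; the final letter is.
"lizekoz" ends in -z. The one such stem in the data (boftufaz → boftufazori) adds -ori, so the same rule applies.
The other patterns: stems ending in -r double the final consonant and add -eka; stems ending in -b add the prefix go-; stems ending in -e or -s insert -ur- after the first vowel.
So lizekoz → lizekozori.

lizekozori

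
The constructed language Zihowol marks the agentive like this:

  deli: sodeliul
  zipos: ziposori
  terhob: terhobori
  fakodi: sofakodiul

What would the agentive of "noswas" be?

deli and terhob both have 2 vowels yet inflect differently (sodeliul, terhobori), so the number of vowels is not what conditions the rule; the final letter is.
"noswas" ends in -s. The one such stem in the data (zipos → ziposori) adds -ori, so the same rule applies.
The other pattern: stems ending in -i add so- … -ul around the stem.
So noswas → noswasori.

noswasori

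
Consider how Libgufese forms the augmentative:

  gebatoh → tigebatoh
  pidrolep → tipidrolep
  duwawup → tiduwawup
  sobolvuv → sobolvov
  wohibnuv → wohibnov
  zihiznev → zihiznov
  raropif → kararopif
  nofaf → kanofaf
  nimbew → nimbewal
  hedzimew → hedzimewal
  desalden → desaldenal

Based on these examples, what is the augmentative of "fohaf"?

kafohaf

"fohaf" ends in -f. The stems ending in -f (raropif → kararopif, nofaf → kanofaf) add the prefix ka-.
The other patterns: stems ending in -h or -p add the prefix ti-; stems ending in -v change the last vowel to 'o'; stems ending in -n or -w add -al.
So fohaf → kafohaf.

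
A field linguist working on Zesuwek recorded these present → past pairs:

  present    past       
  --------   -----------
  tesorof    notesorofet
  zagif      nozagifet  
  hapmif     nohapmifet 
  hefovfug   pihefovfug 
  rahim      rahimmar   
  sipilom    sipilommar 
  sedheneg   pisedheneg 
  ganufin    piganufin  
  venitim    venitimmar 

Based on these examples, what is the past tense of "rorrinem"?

rorrinemmar

tesorof and sipilom both have last vowel 'o' yet inflect differently (notesorofet, sipilommar), so the last vowel is not what conditions the rule; the final letter is.
"rorrinem" ends in -m. The stems ending in -m (sipilom → sipilommar, venitim → venitimmar, rahim → rahimmar) double the final consonant and add -ar.
So rorrinem → rorrinemmar.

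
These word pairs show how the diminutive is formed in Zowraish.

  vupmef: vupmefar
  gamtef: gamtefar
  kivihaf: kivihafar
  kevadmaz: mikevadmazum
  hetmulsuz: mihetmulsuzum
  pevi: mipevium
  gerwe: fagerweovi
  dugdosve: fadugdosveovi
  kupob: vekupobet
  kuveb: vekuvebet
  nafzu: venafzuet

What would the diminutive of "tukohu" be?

"tukohu" ends in -u. The one such stem in the data (nafzu → venafzuet) adds ve- … -et around the stem, so the same rule applies.
The other patterns: stems ending in -f add -ar; stems ending in -i or -z add mi- … -um around the stem; stems ending in -e add fa- … -ovi around the stem.
So tukohu → vetukohuet.

vetukohuet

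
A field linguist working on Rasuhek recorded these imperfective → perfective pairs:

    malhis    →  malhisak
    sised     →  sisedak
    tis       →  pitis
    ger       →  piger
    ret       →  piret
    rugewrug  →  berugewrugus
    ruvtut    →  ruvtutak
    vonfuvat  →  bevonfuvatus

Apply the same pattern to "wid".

ret and ruvtut both end in -t yet inflect differently (piret, ruvtutak), so the final letter is not what conditions the rule; the number of vowels is.
"wid" has 1 vowel. The stems with 1 vowel (ger → piger, ret → piret, tis → pitis) add the prefix pi-.
The other patterns: stems with 2 vowels add -ak; stems with 3 vowels add be- … -us around the stem.
So wid → piwid.

piwid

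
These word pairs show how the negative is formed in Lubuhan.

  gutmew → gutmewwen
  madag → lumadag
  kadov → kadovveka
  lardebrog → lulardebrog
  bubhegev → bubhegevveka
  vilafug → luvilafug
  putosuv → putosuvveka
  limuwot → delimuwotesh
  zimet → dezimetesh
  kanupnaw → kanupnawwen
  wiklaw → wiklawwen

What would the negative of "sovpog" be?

lusovpog

madag and wiklaw both have last vowel 'a' yet inflect differently (lumadag, wiklawwen), so the last vowel is not what conditions the rule; the final letter is.
"sovpog" ends in -g. The stems ending in -g (madag → lumadag, lardebrog → lulardebrog, vilafug → luvilafug) add the prefix lu-.
The other patterns: stems ending in -w double the final consonant and add -en; stems ending in -v double the final consonant and add -eka; stems ending in -t add de- … -esh around the stem.
So sovpog → lusovpog.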